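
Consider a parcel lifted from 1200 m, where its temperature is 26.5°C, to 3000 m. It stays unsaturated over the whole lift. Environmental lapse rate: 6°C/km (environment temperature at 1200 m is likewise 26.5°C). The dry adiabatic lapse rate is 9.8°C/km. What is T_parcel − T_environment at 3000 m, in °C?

Parcel:
  Dry to 3000 m: -9.8 × 1.8 km = -17.64°C, so T = 8.86°C.
Environment:
  Environment to 3000 m: -6 × 1.8 km = -10.8°C, so T = 15.7°C.
T_parcel − T_env = 8.86 − 15.7 = -6.84°C

-6.84°C (parcel cooler than environment)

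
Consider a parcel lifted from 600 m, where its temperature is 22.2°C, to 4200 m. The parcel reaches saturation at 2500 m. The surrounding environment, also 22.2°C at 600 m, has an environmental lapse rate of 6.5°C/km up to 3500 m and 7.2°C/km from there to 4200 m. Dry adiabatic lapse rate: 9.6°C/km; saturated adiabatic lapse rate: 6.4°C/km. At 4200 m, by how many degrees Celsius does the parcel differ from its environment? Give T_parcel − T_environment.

-5.23°C (parcel cooler than environment)

Parcel:
  Dry to 2500 m: -9.6 × 1.9 km = -18.24°C, so T = 3.96°C.
  Saturated to 4200 m: -6.4 × 1.7 km = -10.88°C, so T = -6.92°C.
Environment:
  Environment, lower layer to 3500 m: -6.5 × 2.9 km = -18.85°C, so T = 3.35°C.
  Environment, upper layer to 4200 m: -7.2 × 0.7 km = -5.04°C, so T = -1.69°C.
T_parcel − T_env = -6.92 − (-1.69) = -5.23°C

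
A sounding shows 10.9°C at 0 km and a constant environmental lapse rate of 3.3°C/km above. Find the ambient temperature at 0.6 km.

Environmental to 600 m: -3.3 × 0.6 km = -1.98°C, so T = 8.92°C.

8.92°C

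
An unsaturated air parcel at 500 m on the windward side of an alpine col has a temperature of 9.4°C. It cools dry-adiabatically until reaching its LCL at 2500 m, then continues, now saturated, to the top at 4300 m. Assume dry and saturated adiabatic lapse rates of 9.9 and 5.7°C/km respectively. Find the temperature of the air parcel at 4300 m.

From 500 m to 2500 m (dry): cools by 9.9 × 2 = 19.8°C, giving -10.4°C.
From 2500 m to 4300 m (saturated): cools by 5.7 × 1.8 = 10.26°C, giving -20.66°C.

-20.66°C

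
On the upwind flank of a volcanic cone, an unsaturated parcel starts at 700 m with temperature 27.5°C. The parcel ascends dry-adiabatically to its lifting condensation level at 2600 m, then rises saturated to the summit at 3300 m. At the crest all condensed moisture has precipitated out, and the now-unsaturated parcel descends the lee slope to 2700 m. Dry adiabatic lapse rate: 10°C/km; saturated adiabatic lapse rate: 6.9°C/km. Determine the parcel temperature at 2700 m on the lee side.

9.67°C

From 700 m to 2600 m (dry): cools by 10 × 1.9 = 19°C, giving 8.5°C.
From 2600 m to 3300 m (saturated): cools by 6.9 × 0.7 = 4.83°C, giving 3.67°C.
From 3300 m to 2700 m (dry descent): warms by 10 × 0.6 = 6°C, giving 9.67°C.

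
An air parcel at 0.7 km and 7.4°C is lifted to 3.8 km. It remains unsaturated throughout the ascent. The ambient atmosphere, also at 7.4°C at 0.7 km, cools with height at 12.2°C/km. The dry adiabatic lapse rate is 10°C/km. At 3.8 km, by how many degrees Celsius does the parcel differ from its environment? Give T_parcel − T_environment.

+6.82°C (parcel warmer than environment)

Parcel:
  700 → 3800 m (dry, 10°C/km): ΔT = -10 × 3.1 = -31°C → T = -23.6°C
Environment:
  700 → 3800 m (environment, 12.2°C/km): ΔT = -12.2 × 3.1 = -37.82°C → T = -30.42°C
T_parcel − T_env = -23.6 − (-30.42) = +6.82°C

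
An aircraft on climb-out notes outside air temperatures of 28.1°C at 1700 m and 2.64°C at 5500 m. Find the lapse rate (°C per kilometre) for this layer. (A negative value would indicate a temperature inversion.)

Γ = −ΔT/Δz = (28.1 − 2.64) / (5500 − 1700) m
  = 25.46°C / 3.8 km = 6.7°C/km

6.7°C/km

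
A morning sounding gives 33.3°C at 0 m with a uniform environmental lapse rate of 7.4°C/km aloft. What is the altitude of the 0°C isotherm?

Height above start = (33.3 − 0) / 7.4 = 4.5 km
Altitude = 0 m + 4500 m = 4500 m

4500 m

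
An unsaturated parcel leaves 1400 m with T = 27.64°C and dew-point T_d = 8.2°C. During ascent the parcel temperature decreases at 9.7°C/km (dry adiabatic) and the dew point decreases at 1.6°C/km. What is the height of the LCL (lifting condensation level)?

T and T_d converge at 9.7 − 1.6 = 8.1°C per km
Height above start = (27.64 − 8.2) / 8.1 = 2.4 km
LCL altitude = 1400 m + 2400 m = 3800 m

3800 m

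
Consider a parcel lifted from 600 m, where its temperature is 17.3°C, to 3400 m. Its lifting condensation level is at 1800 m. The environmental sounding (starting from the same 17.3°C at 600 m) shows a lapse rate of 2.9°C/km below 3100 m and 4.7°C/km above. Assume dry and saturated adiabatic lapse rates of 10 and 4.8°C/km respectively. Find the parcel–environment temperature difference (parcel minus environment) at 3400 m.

Parcel:
  Dry to 1800 m: -10 × 1.2 km = -12°C, so T = 5.3°C.
  Saturated to 3400 m: -4.8 × 1.6 km = -7.68°C, so T = -2.38°C.
Environment:
  Environment, lower layer to 3100 m: -2.9 × 2.5 km = -7.25°C, so T = 10.05°C.
  Environment, upper layer to 3400 m: -4.7 × 0.3 km = -1.41°C, so T = 8.64°C.
T_parcel − T_env = -2.38 − 8.64 = -11.02°C

-11.02°C (parcel cooler than environment)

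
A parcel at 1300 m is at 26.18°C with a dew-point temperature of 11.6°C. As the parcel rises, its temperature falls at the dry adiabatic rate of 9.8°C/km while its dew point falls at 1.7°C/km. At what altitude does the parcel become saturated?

T and T_d converge at 9.8 − 1.7 = 8.1°C per km
Height above start = (26.18 − 11.6) / 8.1 = 1.8 km
LCL altitude = 1300 m + 1800 m = 3100 m

3100 m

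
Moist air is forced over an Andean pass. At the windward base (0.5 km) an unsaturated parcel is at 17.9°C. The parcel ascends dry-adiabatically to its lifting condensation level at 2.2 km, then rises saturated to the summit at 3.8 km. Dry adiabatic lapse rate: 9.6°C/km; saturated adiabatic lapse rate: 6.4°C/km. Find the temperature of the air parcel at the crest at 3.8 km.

Dry to 2200 m: -9.6 × 1.7 km = -16.32°C, so T = 1.58°C.
Saturated to 3800 m: -6.4 × 1.6 km = -10.24°C, so T = -8.66°C.

-8.66°C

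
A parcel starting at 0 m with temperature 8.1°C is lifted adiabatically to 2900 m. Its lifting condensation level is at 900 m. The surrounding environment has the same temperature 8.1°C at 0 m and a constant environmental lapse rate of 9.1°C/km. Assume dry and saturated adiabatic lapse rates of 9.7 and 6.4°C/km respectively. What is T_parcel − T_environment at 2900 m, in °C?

+4.86°C (parcel warmer than environment)

Parcel:
  0–900 m, dry: Δz = 0.9 km ⇒ ΔT = -8.73°C; T = -0.63°C
  900–2900 m, saturated: Δz = 2 km ⇒ ΔT = -12.8°C; T = -13.43°C
Environment:
  0–2900 m, environment: Δz = 2.9 km ⇒ ΔT = -26.39°C; T = -18.29°C
T_parcel − T_env = -13.43 − (-18.29) = +4.86°C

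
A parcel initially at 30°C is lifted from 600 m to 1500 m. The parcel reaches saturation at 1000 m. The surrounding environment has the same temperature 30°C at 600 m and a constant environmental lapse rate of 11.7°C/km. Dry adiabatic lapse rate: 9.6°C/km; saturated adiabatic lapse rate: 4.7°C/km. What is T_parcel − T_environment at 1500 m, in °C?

Parcel:
  From 600 m to 1000 m (dry): cools by 9.6 × 0.4 = 3.84°C, giving 26.16°C.
  From 1000 m to 1500 m (saturated): cools by 4.7 × 0.5 = 2.35°C, giving 23.81°C.
Environment:
  From 600 m to 1500 m (environment): cools by 11.7 × 0.9 = 10.53°C, giving 19.47°C.
T_parcel − T_env = 23.81 − 19.47 = +4.34°C

+4.34°C (parcel warmer than environment)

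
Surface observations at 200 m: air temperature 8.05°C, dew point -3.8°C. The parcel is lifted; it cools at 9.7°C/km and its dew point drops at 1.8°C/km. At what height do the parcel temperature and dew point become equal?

1700 m

T and T_d converge at 9.7 − 1.8 = 7.9°C per km
Height above start = (8.05 − (-3.8)) / 7.9 = 1.5 km
LCL altitude = 200 m + 1500 m = 1700 m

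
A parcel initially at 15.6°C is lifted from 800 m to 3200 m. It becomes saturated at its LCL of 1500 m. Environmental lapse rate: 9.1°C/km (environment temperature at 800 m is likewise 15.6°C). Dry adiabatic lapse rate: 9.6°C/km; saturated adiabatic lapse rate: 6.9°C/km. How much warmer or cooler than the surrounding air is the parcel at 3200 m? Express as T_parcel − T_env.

Parcel:
  800 → 1500 m (dry, 9.6°C/km): ΔT = -9.6 × 0.7 = -6.72°C → T = 8.88°C
  1500 → 3200 m (saturated, 6.9°C/km): ΔT = -6.9 × 1.7 = -11.73°C → T = -2.85°C
Environment:
  800 → 3200 m (environment, 9.1°C/km): ΔT = -9.1 × 2.4 = -21.84°C → T = -6.24°C
T_parcel − T_env = -2.85 − (-6.24) = +3.39°C

+3.39°C (parcel warmer than environment)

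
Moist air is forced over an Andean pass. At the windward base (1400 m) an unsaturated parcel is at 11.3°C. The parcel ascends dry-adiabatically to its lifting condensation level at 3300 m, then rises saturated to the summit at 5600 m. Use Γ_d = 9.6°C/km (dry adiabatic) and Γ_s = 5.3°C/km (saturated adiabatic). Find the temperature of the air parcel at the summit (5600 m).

-19.13°C

1400 → 3300 m (dry, 9.6°C/km): ΔT = -9.6 × 1.9 = -18.24°C → T = -6.94°C
3300 → 5600 m (saturated, 5.3°C/km): ΔT = -5.3 × 2.3 = -12.19°C → T = -19.13°C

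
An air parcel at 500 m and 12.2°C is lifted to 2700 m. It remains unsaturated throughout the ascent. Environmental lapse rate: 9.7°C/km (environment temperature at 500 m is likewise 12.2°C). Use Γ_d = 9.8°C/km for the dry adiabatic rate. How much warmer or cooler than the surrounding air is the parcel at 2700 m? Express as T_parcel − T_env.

-0.22°C (parcel cooler than environment)

Parcel:
  From 500 m to 2700 m (dry): cools by 9.8 × 2.2 = 21.56°C, giving -9.36°C.
Environment:
  From 500 m to 2700 m (environment): cools by 9.7 × 2.2 = 21.34°C, giving -9.14°C.
T_parcel − T_env = -9.36 − (-9.14) = -0.22°C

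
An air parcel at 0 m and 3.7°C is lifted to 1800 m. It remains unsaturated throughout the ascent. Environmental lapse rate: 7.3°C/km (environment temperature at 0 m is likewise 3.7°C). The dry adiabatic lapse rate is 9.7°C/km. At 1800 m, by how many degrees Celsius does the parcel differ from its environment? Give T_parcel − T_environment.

-4.32°C (parcel cooler than environment)

Parcel:
  Dry to 1800 m: -9.7 × 1.8 km = -17.46°C, so T = -13.76°C.
Environment:
  Environment to 1800 m: -7.3 × 1.8 km = -13.14°C, so T = -9.44°C.
T_parcel − T_env = -13.76 − (-9.44) = -4.32°C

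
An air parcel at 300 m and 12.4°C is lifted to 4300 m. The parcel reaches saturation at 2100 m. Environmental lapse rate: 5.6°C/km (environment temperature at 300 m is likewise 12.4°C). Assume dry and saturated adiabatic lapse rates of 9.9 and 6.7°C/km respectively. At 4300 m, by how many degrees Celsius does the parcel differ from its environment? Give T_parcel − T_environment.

Parcel:
  300 → 2100 m (dry, 9.9°C/km): ΔT = -9.9 × 1.8 = -17.82°C → T = -5.42°C
  2100 → 4300 m (saturated, 6.7°C/km): ΔT = -6.7 × 2.2 = -14.74°C → T = -20.16°C
Environment:
  300 → 4300 m (environment, 5.6°C/km): ΔT = -5.6 × 4 = -22.4°C → T = -10°C
T_parcel − T_env = -20.16 − (-10) = -10.16°C

-10.16°C (parcel cooler than environment)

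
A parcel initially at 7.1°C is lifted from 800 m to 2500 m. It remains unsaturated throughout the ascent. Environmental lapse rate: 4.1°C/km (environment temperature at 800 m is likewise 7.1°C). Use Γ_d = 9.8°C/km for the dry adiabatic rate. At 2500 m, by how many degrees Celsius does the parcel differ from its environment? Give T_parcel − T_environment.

-9.69°C (parcel cooler than environment)

Parcel:
  Dry to 2500 m: -9.8 × 1.7 km = -16.66°C, so T = -9.56°C.
Environment:
  Environment to 2500 m: -4.1 × 1.7 km = -6.97°C, so T = 0.13°C.
T_parcel − T_env = -9.56 − 0.13 = -9.69°C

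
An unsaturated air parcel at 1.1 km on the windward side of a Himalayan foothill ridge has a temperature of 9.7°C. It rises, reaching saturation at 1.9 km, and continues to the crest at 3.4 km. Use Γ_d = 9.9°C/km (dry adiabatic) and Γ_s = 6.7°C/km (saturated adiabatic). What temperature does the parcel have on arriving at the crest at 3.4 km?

1100–1900 m, dry: Δz = 0.8 km ⇒ ΔT = -7.92°C; T = 1.78°C
1900–3400 m, saturated: Δz = 1.5 km ⇒ ΔT = -10.05°C; T = -8.27°C

-8.27°C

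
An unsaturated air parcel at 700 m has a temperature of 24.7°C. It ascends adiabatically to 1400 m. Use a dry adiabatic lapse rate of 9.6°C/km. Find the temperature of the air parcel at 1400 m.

17.98°C

700 → 1400 m (dry adiabatic, 9.6°C/km): ΔT = -9.6 × 0.7 = -6.72°C → T = 17.98°C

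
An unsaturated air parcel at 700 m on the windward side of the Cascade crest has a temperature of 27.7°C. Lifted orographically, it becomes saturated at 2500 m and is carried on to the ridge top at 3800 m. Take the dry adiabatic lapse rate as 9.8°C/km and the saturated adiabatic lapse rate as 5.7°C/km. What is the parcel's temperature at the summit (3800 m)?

2.65°C

Dry to 2500 m: -9.8 × 1.8 km = -17.64°C, so T = 10.06°C.
Saturated to 3800 m: -5.7 × 1.3 km = -7.41°C, so T = 2.65°C.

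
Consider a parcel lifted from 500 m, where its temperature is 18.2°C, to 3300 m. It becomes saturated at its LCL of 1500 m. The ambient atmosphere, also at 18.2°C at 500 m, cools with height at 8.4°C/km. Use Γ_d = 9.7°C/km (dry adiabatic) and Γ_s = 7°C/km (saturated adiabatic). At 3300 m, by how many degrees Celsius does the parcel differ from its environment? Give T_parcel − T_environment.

+1.22°C (parcel warmer than environment)

Parcel:
  From 500 m to 1500 m (dry): cools by 9.7 × 1 = 9.7°C, giving 8.5°C.
  From 1500 m to 3300 m (saturated): cools by 7 × 1.8 = 12.6°C, giving -4.1°C.
Environment:
  From 500 m to 3300 m (environment): cools by 8.4 × 2.8 = 23.52°C, giving -5.32°C.
T_parcel − T_env = -4.1 − (-5.32) = +1.22°C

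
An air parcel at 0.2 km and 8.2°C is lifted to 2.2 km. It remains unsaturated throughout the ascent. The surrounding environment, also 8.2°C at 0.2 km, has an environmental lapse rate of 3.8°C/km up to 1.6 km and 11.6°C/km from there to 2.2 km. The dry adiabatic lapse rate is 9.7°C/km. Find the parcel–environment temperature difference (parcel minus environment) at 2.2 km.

-7.12°C (parcel cooler than environment)

Parcel:
  Dry to 2200 m: -9.7 × 2 km = -19.4°C, so T = -11.2°C.
Environment:
  Environment, lower layer to 1600 m: -3.8 × 1.4 km = -5.32°C, so T = 2.88°C.
  Environment, upper layer to 2200 m: -11.6 × 0.6 km = -6.96°C, so T = -4.08°C.
T_parcel − T_env = -11.2 − (-4.08) = -7.12°C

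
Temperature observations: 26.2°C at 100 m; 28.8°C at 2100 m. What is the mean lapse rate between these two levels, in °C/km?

-1.3°C/km

Γ = −ΔT/Δz = (26.2 − 28.8) / (2100 − 100) m
  = -2.6°C / 2 km = -1.3°C/km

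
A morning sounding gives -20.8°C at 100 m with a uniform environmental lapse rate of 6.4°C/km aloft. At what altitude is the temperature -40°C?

Height above start = (-20.8 − (-40)) / 6.4 = 3 km
Altitude = 100 m + 3000 m = 3100 m

3100 m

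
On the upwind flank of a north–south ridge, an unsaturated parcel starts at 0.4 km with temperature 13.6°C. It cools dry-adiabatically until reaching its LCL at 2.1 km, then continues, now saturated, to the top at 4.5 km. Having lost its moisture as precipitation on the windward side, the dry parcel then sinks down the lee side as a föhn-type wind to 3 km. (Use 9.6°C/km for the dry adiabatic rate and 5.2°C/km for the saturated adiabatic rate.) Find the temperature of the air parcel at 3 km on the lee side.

-0.8°C

From 400 m to 2100 m (dry): cools by 9.6 × 1.7 = 16.32°C, giving -2.72°C.
From 2100 m to 4500 m (saturated): cools by 5.2 × 2.4 = 12.48°C, giving -15.2°C.
From 4500 m to 3000 m (dry descent): warms by 9.6 × 1.5 = 14.4°C, giving -0.8°C.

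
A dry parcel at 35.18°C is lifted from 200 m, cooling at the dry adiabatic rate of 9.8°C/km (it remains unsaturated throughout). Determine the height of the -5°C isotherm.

Height above start = (35.18 − (-5)) / 9.8 = 4.1 km
Altitude = 200 m + 4100 m = 4300 m

4300 m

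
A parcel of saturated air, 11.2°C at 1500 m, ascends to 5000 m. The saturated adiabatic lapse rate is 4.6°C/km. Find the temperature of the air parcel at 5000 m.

-4.9°C

From 1500 m to 5000 m (saturated adiabatic): cools by 4.6 × 3.5 = 16.1°C, giving -4.9°C.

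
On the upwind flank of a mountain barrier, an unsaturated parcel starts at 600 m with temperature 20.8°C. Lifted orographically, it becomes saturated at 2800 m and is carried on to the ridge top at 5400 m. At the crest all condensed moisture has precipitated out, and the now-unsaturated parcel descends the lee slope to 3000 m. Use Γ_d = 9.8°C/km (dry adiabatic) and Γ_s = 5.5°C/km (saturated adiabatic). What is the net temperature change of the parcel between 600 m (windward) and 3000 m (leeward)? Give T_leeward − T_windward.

-12.34°C

Dry to 2800 m: -9.8 × 2.2 km = -21.56°C, so T = -0.76°C.
Saturated to 5400 m: -5.5 × 2.6 km = -14.3°C, so T = -15.06°C.
Dry descent to 3000 m: +9.8 × 2.4 km = +23.52°C, so T = 8.46°C.
Net change vs windward start: 8.46 − 20.8 = -12.34°C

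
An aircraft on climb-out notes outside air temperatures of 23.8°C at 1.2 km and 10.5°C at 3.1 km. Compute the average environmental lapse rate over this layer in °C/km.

7°C/km

Γ = −ΔT/Δz = (23.8 − 10.5) / (3100 − 1200) m
  = 13.3°C / 1.9 km = 7°C/km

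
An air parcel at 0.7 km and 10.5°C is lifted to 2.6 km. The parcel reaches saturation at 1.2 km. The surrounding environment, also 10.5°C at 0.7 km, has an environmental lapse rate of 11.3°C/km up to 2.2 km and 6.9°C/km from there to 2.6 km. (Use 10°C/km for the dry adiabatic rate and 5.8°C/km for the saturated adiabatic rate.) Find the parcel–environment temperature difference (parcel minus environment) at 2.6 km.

+6.59°C (parcel warmer than environment)

Parcel:
  From 700 m to 1200 m (dry): cools by 10 × 0.5 = 5°C, giving 5.5°C.
  From 1200 m to 2600 m (saturated): cools by 5.8 × 1.4 = 8.12°C, giving -2.62°C.
Environment:
  From 700 m to 2200 m (environment, lower layer): cools by 11.3 × 1.5 = 16.95°C, giving -6.45°C.
  From 2200 m to 2600 m (environment, upper layer): cools by 6.9 × 0.4 = 2.76°C, giving -9.21°C.
T_parcel − T_env = -2.62 − (-9.21) = +6.59°C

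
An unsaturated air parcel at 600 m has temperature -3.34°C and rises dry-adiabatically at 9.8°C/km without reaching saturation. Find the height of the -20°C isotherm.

2300 m

Height above start = (-3.34 − (-20)) / 9.8 = 1.7 km
Altitude = 600 m + 1700 m = 2300 m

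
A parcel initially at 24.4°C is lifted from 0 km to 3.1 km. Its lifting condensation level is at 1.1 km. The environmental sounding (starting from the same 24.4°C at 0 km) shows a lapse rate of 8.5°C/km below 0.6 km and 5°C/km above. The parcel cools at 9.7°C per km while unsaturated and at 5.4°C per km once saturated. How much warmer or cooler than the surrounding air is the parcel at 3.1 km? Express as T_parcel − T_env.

-3.87°C (parcel cooler than environment)

Parcel:
  0 → 1100 m (dry, 9.7°C/km): ΔT = -9.7 × 1.1 = -10.67°C → T = 13.73°C
  1100 → 3100 m (saturated, 5.4°C/km): ΔT = -5.4 × 2 = -10.8°C → T = 2.93°C
Environment:
  0 → 600 m (environment, lower layer, 8.5°C/km): ΔT = -8.5 × 0.6 = -5.1°C → T = 19.3°C
  600 → 3100 m (environment, upper layer, 5°C/km): ΔT = -5 × 2.5 = -12.5°C → T = 6.8°C
T_parcel − T_env = 2.93 − 6.8 = -3.87°C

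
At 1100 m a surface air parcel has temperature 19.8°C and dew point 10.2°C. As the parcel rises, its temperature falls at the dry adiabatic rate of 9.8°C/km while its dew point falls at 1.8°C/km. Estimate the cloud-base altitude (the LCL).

T and T_d converge at 9.8 − 1.8 = 8°C per km
Height above start = (19.8 − 10.2) / 8 = 1.2 km
LCL altitude = 1100 m + 1200 m = 2300 m

2300 m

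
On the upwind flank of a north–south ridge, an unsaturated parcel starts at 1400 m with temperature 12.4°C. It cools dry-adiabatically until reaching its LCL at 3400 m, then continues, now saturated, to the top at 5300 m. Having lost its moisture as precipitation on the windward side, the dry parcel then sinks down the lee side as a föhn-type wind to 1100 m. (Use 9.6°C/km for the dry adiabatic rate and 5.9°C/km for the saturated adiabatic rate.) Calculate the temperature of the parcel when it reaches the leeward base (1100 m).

22.31°C

From 1400 m to 3400 m (dry): cools by 9.6 × 2 = 19.2°C, giving -6.8°C.
From 3400 m to 5300 m (saturated): cools by 5.9 × 1.9 = 11.21°C, giving -18.01°C.
From 5300 m to 1100 m (dry descent): warms by 9.6 × 4.2 = 40.32°C, giving 22.31°C.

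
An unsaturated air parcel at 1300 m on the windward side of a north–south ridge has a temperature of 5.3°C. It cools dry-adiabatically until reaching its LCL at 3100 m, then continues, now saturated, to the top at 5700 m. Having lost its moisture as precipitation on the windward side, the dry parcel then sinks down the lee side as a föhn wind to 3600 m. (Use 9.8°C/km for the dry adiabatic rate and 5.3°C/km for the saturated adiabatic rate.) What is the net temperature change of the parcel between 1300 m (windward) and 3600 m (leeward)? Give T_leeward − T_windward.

-10.84°C

Dry to 3100 m: -9.8 × 1.8 km = -17.64°C, so T = -12.34°C.
Saturated to 5700 m: -5.3 × 2.6 km = -13.78°C, so T = -26.12°C.
Dry descent to 3600 m: +9.8 × 2.1 km = +20.58°C, so T = -5.54°C.
Net change vs windward start: -5.54 − 5.3 = -10.84°C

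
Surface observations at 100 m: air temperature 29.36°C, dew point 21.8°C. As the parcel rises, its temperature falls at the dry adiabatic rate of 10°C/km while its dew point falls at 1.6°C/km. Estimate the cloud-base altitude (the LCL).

T and T_d converge at 10 − 1.6 = 8.4°C per km
Height above start = (29.36 − 21.8) / 8.4 = 0.9 km
LCL altitude = 100 m + 900 m = 1000 m

1000 m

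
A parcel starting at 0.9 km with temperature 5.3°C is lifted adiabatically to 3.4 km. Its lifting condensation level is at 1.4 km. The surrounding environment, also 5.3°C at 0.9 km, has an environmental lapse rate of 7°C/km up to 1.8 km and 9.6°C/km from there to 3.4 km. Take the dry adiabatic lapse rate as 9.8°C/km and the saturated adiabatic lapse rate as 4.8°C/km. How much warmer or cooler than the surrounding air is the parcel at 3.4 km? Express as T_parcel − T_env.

+7.16°C (parcel warmer than environment)

Parcel:
  900 → 1400 m (dry, 9.8°C/km): ΔT = -9.8 × 0.5 = -4.9°C → T = 0.4°C
  1400 → 3400 m (saturated, 4.8°C/km): ΔT = -4.8 × 2 = -9.6°C → T = -9.2°C
Environment:
  900 → 1800 m (environment, lower layer, 7°C/km): ΔT = -7 × 0.9 = -6.3°C → T = -1°C
  1800 → 3400 m (environment, upper layer, 9.6°C/km): ΔT = -9.6 × 1.6 = -15.36°C → T = -16.36°C
T_parcel − T_env = -9.2 − (-16.36) = +7.16°C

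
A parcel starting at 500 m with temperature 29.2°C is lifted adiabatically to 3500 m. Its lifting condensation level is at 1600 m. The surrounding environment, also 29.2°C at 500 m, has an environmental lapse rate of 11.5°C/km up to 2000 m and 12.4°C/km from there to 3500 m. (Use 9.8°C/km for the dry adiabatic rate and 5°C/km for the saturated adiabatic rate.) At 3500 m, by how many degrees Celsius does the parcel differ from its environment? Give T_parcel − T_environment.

Parcel:
  Dry to 1600 m: -9.8 × 1.1 km = -10.78°C, so T = 18.42°C.
  Saturated to 3500 m: -5 × 1.9 km = -9.5°C, so T = 8.92°C.
Environment:
  Environment, lower layer to 2000 m: -11.5 × 1.5 km = -17.25°C, so T = 11.95°C.
  Environment, upper layer to 3500 m: -12.4 × 1.5 km = -18.6°C, so T = -6.65°C.
T_parcel − T_env = 8.92 − (-6.65) = +15.57°C

+15.57°C (parcel warmer than environment)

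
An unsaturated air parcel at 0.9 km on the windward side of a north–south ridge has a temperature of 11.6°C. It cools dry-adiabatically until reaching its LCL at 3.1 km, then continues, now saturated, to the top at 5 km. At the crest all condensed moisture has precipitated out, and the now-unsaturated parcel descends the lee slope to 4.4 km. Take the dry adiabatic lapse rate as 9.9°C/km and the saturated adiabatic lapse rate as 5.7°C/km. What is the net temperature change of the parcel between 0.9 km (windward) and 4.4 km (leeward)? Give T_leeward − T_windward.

-26.67°C

900–3100 m, dry: Δz = 2.2 km ⇒ ΔT = -21.78°C; T = -10.18°C
3100–5000 m, saturated: Δz = 1.9 km ⇒ ΔT = -10.83°C; T = -21.01°C
5000–4400 m, dry descent: Δz = 0.6 km ⇒ ΔT = +5.94°C; T = -15.07°C
Net change vs windward start: -15.07 − 11.6 = -26.67°C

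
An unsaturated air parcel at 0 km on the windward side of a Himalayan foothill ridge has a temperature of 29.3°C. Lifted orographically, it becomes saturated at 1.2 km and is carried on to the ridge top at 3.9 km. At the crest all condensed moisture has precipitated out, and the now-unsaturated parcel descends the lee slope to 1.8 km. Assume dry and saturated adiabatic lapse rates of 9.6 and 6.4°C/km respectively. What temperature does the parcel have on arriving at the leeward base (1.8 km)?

0–1200 m, dry: Δz = 1.2 km ⇒ ΔT = -11.52°C; T = 17.78°C
1200–3900 m, saturated: Δz = 2.7 km ⇒ ΔT = -17.28°C; T = 0.5°C
3900–1800 m, dry descent: Δz = 2.1 km ⇒ ΔT = +20.16°C; T = 20.66°C

20.66°C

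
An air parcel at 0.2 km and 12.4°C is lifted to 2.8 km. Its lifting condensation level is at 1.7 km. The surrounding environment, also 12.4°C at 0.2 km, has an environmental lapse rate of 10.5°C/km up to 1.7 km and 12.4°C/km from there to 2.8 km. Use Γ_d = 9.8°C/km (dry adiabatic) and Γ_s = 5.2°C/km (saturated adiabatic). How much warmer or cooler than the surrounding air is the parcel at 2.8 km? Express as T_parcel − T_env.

+8.97°C (parcel warmer than environment)

Parcel:
  200–1700 m, dry: Δz = 1.5 km ⇒ ΔT = -14.7°C; T = -2.3°C
  1700–2800 m, saturated: Δz = 1.1 km ⇒ ΔT = -5.72°C; T = -8.02°C
Environment:
  200–1700 m, environment, lower layer: Δz = 1.5 km ⇒ ΔT = -15.75°C; T = -3.35°C
  1700–2800 m, environment, upper layer: Δz = 1.1 km ⇒ ΔT = -13.64°C; T = -16.99°C
T_parcel − T_env = -8.02 − (-16.99) = +8.97°C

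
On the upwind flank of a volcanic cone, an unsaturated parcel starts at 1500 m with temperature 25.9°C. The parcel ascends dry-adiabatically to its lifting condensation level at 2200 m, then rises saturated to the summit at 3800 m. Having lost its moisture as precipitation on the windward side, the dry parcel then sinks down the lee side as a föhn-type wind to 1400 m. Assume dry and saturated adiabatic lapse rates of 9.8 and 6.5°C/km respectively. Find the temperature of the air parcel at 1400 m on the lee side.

32.16°C

1500–2200 m, dry: Δz = 0.7 km ⇒ ΔT = -6.86°C; T = 19.04°C
2200–3800 m, saturated: Δz = 1.6 km ⇒ ΔT = -10.4°C; T = 8.64°C
3800–1400 m, dry descent: Δz = 2.4 km ⇒ ΔT = +23.52°C; T = 32.16°C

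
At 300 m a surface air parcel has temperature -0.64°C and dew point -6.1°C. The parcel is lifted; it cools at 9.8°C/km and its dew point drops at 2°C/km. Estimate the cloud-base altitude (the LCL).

T and T_d converge at 9.8 − 2 = 7.8°C per km
Height above start = (-0.64 − (-6.1)) / 7.8 = 0.7 km
LCL altitude = 300 m + 700 m = 1000 m

1000 m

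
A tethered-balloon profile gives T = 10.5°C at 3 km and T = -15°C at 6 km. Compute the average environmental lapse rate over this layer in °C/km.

8.5°C/km

Γ = −ΔT/Δz = (10.5 − (-15)) / (6000 − 3000) m
  = 25.5°C / 3 km = 8.5°C/km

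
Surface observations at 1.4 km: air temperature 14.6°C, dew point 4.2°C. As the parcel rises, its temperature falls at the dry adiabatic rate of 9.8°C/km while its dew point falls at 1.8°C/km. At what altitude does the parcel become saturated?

T and T_d converge at 9.8 − 1.8 = 8°C per km
Height above start = (14.6 − 4.2) / 8 = 1.3 km
LCL altitude = 1400 m + 1300 m = 2700 m

2.7 km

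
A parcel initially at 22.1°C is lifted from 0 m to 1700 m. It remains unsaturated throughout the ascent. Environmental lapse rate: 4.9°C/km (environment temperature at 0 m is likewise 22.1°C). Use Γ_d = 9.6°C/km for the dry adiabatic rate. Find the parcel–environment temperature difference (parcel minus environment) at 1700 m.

-7.99°C (parcel cooler than environment)

Parcel:
  0–1700 m, dry: Δz = 1.7 km ⇒ ΔT = -16.32°C; T = 5.78°C
Environment:
  0–1700 m, environment: Δz = 1.7 km ⇒ ΔT = -8.33°C; T = 13.77°C
T_parcel − T_env = 5.78 − 13.77 = -7.99°C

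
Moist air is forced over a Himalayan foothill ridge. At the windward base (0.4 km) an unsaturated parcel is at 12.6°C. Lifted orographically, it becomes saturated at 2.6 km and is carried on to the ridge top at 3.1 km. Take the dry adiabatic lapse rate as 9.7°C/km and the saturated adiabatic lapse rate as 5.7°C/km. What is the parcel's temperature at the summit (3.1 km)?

Dry to 2600 m: -9.7 × 2.2 km = -21.34°C, so T = -8.74°C.
Saturated to 3100 m: -5.7 × 0.5 km = -2.85°C, so T = -11.59°C.

-11.59°C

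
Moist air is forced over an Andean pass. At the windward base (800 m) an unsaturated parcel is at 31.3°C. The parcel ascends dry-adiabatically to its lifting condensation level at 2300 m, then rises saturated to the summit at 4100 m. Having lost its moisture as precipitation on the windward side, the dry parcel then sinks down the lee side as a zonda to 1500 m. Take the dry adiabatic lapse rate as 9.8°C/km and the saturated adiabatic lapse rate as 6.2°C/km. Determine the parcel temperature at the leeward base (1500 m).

Dry to 2300 m: -9.8 × 1.5 km = -14.7°C, so T = 16.6°C.
Saturated to 4100 m: -6.2 × 1.8 km = -11.16°C, so T = 5.44°C.
Dry descent to 1500 m: +9.8 × 2.6 km = +25.48°C, so T = 30.92°C.

30.92°C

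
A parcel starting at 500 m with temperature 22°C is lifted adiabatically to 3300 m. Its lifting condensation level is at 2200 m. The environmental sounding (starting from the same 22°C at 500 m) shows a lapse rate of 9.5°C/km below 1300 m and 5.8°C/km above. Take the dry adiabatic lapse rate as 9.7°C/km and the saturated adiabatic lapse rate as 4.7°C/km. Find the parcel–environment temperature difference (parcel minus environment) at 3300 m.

Parcel:
  500–2200 m, dry: Δz = 1.7 km ⇒ ΔT = -16.49°C; T = 5.51°C
  2200–3300 m, saturated: Δz = 1.1 km ⇒ ΔT = -5.17°C; T = 0.34°C
Environment:
  500–1300 m, environment, lower layer: Δz = 0.8 km ⇒ ΔT = -7.6°C; T = 14.4°C
  1300–3300 m, environment, upper layer: Δz = 2 km ⇒ ΔT = -11.6°C; T = 2.8°C
T_parcel − T_env = 0.34 − 2.8 = -2.46°C

-2.46°C (parcel cooler than environment)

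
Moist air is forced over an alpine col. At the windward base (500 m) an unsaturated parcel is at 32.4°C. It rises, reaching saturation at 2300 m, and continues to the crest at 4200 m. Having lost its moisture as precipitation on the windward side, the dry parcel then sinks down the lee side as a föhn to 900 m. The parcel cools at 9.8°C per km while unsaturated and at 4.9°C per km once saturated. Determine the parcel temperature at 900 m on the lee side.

37.79°C

500–2300 m, dry: Δz = 1.8 km ⇒ ΔT = -17.64°C; T = 14.76°C
2300–4200 m, saturated: Δz = 1.9 km ⇒ ΔT = -9.31°C; T = 5.45°C
4200–900 m, dry descent: Δz = 3.3 km ⇒ ΔT = +32.34°C; T = 37.79°C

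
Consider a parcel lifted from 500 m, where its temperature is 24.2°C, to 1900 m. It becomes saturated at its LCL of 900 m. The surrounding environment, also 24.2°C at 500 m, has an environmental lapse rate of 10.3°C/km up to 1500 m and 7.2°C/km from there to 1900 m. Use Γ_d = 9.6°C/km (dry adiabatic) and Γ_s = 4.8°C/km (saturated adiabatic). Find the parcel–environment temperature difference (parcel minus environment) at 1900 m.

+4.54°C (parcel warmer than environment)

Parcel:
  Dry to 900 m: -9.6 × 0.4 km = -3.84°C, so T = 20.36°C.
  Saturated to 1900 m: -4.8 × 1 km = -4.8°C, so T = 15.56°C.
Environment:
  Environment, lower layer to 1500 m: -10.3 × 1 km = -10.3°C, so T = 13.9°C.
  Environment, upper layer to 1900 m: -7.2 × 0.4 km = -2.88°C, so T = 11.02°C.
T_parcel − T_env = 15.56 − 11.02 = +4.54°C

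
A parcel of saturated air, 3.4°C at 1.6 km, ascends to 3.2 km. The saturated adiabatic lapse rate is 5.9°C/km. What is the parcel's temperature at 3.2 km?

1600–3200 m, saturated adiabatic: Δz = 1.6 km ⇒ ΔT = -9.44°C; T = -6.04°C

-6.04°C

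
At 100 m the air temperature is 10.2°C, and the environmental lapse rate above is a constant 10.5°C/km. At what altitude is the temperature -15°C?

2500 m

Height above start = (10.2 − (-15)) / 10.5 = 2.4 km
Altitude = 100 m + 2400 m = 2500 m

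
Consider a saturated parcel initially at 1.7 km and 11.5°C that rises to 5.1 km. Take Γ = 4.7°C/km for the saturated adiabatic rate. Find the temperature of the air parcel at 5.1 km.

1700 → 5100 m (saturated adiabatic, 4.7°C/km): ΔT = -4.7 × 3.4 = -15.98°C → T = -4.48°C

-4.48°C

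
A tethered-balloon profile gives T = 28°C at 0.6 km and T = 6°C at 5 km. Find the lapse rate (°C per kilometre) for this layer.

Γ = −ΔT/Δz = (28 − 6) / (5000 − 600) m
  = 22°C / 4.4 km = 5°C/km

5°C/km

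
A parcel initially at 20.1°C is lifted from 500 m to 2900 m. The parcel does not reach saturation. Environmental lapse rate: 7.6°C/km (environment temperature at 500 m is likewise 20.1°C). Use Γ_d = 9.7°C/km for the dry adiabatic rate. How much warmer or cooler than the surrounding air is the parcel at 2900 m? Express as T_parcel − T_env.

-5.04°C (parcel cooler than environment)

Parcel:
  From 500 m to 2900 m (dry): cools by 9.7 × 2.4 = 23.28°C, giving -3.18°C.
Environment:
  From 500 m to 2900 m (environment): cools by 7.6 × 2.4 = 18.24°C, giving 1.86°C.
T_parcel − T_env = -3.18 − 1.86 = -5.04°C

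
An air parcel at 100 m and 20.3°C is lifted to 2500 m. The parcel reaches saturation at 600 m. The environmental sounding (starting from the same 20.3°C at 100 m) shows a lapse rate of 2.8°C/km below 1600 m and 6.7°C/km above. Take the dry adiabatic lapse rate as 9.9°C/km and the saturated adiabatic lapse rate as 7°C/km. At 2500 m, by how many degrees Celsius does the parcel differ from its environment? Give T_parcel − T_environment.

-8.02°C (parcel cooler than environment)

Parcel:
  Dry to 600 m: -9.9 × 0.5 km = -4.95°C, so T = 15.35°C.
  Saturated to 2500 m: -7 × 1.9 km = -13.3°C, so T = 2.05°C.
Environment:
  Environment, lower layer to 1600 m: -2.8 × 1.5 km = -4.2°C, so T = 16.1°C.
  Environment, upper layer to 2500 m: -6.7 × 0.9 km = -6.03°C, so T = 10.07°C.
T_parcel − T_env = 2.05 − 10.07 = -8.02°C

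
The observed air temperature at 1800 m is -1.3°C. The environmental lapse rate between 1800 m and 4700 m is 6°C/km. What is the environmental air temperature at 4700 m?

From 1800 m to 4700 m (environmental): cools by 6 × 2.9 = 17.4°C, giving -18.7°C.

-18.7°C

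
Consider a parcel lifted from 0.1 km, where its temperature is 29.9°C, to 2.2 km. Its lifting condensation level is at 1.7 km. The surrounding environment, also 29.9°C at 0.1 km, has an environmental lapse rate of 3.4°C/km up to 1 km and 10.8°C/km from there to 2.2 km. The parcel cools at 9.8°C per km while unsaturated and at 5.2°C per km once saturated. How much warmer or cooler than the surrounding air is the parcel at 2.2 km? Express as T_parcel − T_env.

-2.26°C (parcel cooler than environment)

Parcel:
  Dry to 1700 m: -9.8 × 1.6 km = -15.68°C, so T = 14.22°C.
  Saturated to 2200 m: -5.2 × 0.5 km = -2.6°C, so T = 11.62°C.
Environment:
  Environment, lower layer to 1000 m: -3.4 × 0.9 km = -3.06°C, so T = 26.84°C.
  Environment, upper layer to 2200 m: -10.8 × 1.2 km = -12.96°C, so T = 13.88°C.
T_parcel − T_env = 11.62 − 13.88 = -2.26°C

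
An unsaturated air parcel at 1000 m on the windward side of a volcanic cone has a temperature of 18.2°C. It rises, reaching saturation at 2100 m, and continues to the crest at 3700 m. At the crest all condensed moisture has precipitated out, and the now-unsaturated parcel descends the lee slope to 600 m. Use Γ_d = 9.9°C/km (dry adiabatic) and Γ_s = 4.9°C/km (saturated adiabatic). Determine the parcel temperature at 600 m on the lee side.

30.16°C

1000 → 2100 m (dry, 9.9°C/km): ΔT = -9.9 × 1.1 = -10.89°C → T = 7.31°C
2100 → 3700 m (saturated, 4.9°C/km): ΔT = -4.9 × 1.6 = -7.84°C → T = -0.53°C
3700 → 600 m (dry descent, 9.9°C/km): ΔT = +9.9 × 3.1 = +30.69°C → T = 30.16°C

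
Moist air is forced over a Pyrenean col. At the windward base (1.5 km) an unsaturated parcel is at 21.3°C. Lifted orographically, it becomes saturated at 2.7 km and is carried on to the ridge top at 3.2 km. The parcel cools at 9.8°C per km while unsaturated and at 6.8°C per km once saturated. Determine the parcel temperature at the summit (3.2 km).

6.14°C

Dry to 2700 m: -9.8 × 1.2 km = -11.76°C, so T = 9.54°C.
Saturated to 3200 m: -6.8 × 0.5 km = -3.4°C, so T = 6.14°C.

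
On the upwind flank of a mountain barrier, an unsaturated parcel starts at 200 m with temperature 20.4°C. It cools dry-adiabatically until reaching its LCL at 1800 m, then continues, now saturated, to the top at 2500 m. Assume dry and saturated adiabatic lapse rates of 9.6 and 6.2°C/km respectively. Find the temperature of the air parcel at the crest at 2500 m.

200 → 1800 m (dry, 9.6°C/km): ΔT = -9.6 × 1.6 = -15.36°C → T = 5.04°C
1800 → 2500 m (saturated, 6.2°C/km): ΔT = -6.2 × 0.7 = -4.34°C → T = 0.7°C

0.7°C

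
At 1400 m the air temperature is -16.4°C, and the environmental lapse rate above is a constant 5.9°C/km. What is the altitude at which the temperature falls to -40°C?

5400 m

Height above start = (-16.4 − (-40)) / 5.9 = 4 km
Altitude = 1400 m + 4000 m = 5400 m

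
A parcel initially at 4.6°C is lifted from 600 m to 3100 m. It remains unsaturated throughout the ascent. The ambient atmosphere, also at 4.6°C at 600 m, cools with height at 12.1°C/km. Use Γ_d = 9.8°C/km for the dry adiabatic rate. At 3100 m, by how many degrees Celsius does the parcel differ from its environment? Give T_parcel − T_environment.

Parcel:
  600–3100 m, dry: Δz = 2.5 km ⇒ ΔT = -24.5°C; T = -19.9°C
Environment:
  600–3100 m, environment: Δz = 2.5 km ⇒ ΔT = -30.25°C; T = -25.65°C
T_parcel − T_env = -19.9 − (-25.65) = +5.75°C

+5.75°C (parcel warmer than environment)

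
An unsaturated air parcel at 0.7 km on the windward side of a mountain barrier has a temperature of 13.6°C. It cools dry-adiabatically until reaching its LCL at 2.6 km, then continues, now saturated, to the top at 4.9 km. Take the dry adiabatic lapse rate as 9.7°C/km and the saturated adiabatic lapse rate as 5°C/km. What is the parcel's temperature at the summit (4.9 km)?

700 → 2600 m (dry, 9.7°C/km): ΔT = -9.7 × 1.9 = -18.43°C → T = -4.83°C
2600 → 4900 m (saturated, 5°C/km): ΔT = -5 × 2.3 = -11.5°C → T = -16.33°C

-16.33°C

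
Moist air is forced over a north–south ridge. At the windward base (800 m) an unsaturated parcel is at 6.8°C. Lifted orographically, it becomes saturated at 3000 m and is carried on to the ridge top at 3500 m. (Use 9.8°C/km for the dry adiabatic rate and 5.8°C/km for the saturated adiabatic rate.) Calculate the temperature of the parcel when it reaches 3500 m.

From 800 m to 3000 m (dry): cools by 9.8 × 2.2 = 21.56°C, giving -14.76°C.
From 3000 m to 3500 m (saturated): cools by 5.8 × 0.5 = 2.9°C, giving -17.66°C.

-17.66°C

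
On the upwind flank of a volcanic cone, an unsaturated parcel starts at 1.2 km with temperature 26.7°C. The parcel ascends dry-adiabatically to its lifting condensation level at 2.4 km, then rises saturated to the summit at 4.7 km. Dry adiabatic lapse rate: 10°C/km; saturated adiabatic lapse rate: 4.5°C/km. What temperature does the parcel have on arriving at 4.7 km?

From 1200 m to 2400 m (dry): cools by 10 × 1.2 = 12°C, giving 14.7°C.
From 2400 m to 4700 m (saturated): cools by 4.5 × 2.3 = 10.35°C, giving 4.35°C.

4.35°C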